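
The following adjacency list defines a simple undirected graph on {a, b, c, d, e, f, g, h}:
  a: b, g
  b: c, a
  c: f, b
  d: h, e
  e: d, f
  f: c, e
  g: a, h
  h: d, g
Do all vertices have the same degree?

Yes

Degrees: a:2, b:2, c:2, d:2, e:2, f:2, g:2, h:2
Every vertex has degree 2, so the graph is 2-regular.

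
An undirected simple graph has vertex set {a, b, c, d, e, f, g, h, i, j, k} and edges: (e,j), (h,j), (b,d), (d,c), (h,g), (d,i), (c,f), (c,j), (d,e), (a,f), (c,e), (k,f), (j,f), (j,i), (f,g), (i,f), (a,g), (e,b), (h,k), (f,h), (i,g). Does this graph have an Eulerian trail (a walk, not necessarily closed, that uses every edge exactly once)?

Yes

Degrees: a:2, b:2, c:4, d:4, e:4, f:7, g:4, h:4, i:4, j:5, k:2
Odd-degree vertices: f, j (2 total).
The non-isolated vertices are connected and exactly 2 have odd degree, so an Eulerian trail exists (from f to j).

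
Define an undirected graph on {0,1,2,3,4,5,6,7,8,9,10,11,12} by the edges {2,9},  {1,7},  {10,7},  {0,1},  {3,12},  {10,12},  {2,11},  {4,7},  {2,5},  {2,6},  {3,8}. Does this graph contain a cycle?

The graph has 13 vertices, 11 edges, and 2 connected components.
Since 11 = 13 - 2, the graph is a forest and contains no cycle.

No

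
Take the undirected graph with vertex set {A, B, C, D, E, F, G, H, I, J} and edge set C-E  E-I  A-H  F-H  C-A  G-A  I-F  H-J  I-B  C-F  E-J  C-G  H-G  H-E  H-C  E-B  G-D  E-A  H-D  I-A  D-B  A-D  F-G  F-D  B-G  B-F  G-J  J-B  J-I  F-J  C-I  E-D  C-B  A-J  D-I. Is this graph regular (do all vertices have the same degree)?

Yes

Degrees: A:7, B:7, C:7, D:7, E:7, F:7, G:7, H:7, I:7, J:7
Every vertex has degree 7, so the graph is 7-regular.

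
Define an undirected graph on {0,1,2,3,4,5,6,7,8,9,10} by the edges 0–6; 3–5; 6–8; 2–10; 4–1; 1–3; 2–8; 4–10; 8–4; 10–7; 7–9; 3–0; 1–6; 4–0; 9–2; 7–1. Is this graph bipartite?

A valid 2-coloring puts {2, 3, 4, 6, 7} on one side and {0, 1, 5, 8, 9, 10} on the other; every edge crosses between the two sides.

Yes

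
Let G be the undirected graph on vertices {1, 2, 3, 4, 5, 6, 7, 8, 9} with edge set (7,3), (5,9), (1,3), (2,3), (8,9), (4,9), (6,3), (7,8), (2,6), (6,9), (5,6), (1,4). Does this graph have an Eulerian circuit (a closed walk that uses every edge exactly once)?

Yes

Degrees: 1:2, 2:2, 3:4, 4:2, 5:2, 6:4, 7:2, 8:2, 9:4
All degrees are even and the non-isolated vertices are connected — an Eulerian circuit exists.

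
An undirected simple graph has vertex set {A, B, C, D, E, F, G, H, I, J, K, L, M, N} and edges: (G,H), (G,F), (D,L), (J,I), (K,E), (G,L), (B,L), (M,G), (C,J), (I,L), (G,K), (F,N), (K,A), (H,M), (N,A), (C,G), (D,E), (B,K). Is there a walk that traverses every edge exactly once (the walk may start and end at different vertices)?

Yes

Degrees: A:2, B:2, C:2, D:2, E:2, F:2, G:6, H:2, I:2, J:2, K:4, L:4, M:2, N:2
Odd-degree vertices: none (0 total).
With 0 odd-degree vertices and all edges in one connected piece, an Eulerian trail exists.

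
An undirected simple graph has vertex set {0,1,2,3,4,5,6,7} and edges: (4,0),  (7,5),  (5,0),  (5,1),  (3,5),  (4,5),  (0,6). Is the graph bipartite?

4-0-5-4 is an odd cycle (length 3), and a bipartite graph can contain only even cycles.

No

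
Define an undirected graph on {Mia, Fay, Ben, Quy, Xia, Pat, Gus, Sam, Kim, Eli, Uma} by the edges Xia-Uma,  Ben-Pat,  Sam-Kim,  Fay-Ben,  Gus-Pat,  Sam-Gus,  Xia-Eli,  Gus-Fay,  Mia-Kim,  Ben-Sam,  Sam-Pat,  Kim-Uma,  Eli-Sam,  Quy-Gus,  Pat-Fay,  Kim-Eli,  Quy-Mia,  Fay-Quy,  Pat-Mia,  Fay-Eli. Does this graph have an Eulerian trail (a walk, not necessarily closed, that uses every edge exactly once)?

No

Degrees: Mia:3, Fay:5, Ben:3, Quy:3, Xia:2, Pat:5, Gus:4, Sam:5, Kim:4, Eli:4, Uma:2
Odd-degree vertices: Mia, Fay, Ben, Quy, Pat, Sam (6 total).
An Eulerian trail requires 0 or 2 odd-degree vertices; here there are 6.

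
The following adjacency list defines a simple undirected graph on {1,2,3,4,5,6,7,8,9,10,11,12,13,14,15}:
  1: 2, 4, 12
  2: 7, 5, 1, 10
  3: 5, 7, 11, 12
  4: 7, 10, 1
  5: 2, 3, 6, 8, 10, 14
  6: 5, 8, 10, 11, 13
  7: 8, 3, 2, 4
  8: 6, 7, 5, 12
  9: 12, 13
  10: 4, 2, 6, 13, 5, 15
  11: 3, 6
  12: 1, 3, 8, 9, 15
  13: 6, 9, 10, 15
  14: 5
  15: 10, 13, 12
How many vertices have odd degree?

6

Degrees: 1:3, 2:4, 3:4, 4:3, 5:6, 6:5, 7:4, 8:4, 9:2, 10:6, 11:2, 12:5, 13:4, 14:1, 15:3
Odd-degree vertices: 1, 4, 6, 12, 14, 15.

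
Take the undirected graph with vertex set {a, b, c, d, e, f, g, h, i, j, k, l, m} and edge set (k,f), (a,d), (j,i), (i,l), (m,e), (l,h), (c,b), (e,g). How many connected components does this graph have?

Component: {a, d}
Component: {b, c}
Component: {f, k}
Component: {e, g, m}
Component: {h, i, j, l}

5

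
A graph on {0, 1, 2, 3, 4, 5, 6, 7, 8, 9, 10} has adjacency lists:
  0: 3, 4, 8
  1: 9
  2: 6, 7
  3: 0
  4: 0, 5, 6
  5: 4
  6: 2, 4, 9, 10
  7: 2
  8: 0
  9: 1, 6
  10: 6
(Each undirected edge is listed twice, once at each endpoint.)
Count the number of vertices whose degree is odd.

Degrees: 0:3, 1:1, 2:2, 3:1, 4:3, 5:1, 6:4, 7:1, 8:1, 9:2, 10:1
Odd-degree vertices: 0, 1, 3, 4, 5, 7, 8, 10.

8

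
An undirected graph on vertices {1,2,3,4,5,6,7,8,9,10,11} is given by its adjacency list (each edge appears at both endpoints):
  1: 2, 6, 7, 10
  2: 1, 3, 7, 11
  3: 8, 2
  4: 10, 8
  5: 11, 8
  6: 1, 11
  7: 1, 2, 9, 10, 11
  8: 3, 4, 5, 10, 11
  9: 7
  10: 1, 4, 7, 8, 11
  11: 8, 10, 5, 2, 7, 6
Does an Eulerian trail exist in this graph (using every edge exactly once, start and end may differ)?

No

Degrees: 1:4, 2:4, 3:2, 4:2, 5:2, 6:2, 7:5, 8:5, 9:1, 10:5, 11:6
Odd-degree vertices: 7, 8, 9, 10 (4 total).
An Eulerian trail requires 0 or 2 odd-degree vertices; here there are 4.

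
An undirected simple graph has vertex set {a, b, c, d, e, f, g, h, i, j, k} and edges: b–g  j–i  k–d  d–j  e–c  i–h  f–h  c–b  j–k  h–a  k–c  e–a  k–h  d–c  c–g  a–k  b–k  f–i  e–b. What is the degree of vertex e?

3

Neighbors of e: a, b, c.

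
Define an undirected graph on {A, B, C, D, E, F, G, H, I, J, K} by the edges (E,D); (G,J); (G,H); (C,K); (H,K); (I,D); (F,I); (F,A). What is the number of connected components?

Component: {B}
Component: {A, D, E, F, I}
Component: {C, G, H, J, K}

3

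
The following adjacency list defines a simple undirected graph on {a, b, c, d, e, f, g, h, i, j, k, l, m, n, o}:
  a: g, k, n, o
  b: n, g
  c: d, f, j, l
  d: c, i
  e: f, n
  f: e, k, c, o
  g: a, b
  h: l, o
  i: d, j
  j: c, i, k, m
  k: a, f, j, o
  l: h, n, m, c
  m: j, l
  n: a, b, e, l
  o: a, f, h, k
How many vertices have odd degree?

Degrees: a:4, b:2, c:4, d:2, e:2, f:4, g:2, h:2, i:2, j:4, k:4, l:4, m:2, n:4, o:4
Odd-degree vertices: none.

0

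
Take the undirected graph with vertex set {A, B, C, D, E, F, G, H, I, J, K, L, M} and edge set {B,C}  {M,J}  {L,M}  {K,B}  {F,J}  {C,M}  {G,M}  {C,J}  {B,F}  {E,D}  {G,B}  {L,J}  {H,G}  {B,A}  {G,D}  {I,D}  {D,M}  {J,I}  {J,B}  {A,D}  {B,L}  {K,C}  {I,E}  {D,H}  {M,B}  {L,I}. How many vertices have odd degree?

Degrees: A:2, B:8, C:4, D:6, E:2, F:2, G:4, H:2, I:4, J:6, K:2, L:4, M:6
Odd-degree vertices: none.

0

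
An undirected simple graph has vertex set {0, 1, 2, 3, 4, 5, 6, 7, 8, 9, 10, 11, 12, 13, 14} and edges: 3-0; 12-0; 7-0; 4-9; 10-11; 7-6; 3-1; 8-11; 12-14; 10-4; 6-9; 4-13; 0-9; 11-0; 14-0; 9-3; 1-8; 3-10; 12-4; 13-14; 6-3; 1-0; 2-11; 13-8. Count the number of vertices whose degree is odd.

10

Degrees: 0:7, 1:3, 2:1, 3:5, 4:4, 5:0, 6:3, 7:2, 8:3, 9:4, 10:3, 11:4, 12:3, 13:3, 14:3
Odd-degree vertices: 0, 1, 2, 3, 6, 8, 10, 12, 13, 14.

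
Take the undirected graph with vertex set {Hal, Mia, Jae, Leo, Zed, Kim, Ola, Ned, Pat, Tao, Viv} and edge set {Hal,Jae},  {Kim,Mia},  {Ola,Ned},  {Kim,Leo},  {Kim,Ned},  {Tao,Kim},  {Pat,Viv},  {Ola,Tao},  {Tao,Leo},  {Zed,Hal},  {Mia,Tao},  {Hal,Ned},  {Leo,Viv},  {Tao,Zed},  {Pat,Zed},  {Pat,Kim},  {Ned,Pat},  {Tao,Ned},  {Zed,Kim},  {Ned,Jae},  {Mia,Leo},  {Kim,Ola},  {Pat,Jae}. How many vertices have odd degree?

Degrees: Hal:3, Mia:3, Jae:3, Leo:4, Zed:4, Kim:7, Ola:3, Ned:6, Pat:5, Tao:6, Viv:2
Odd-degree vertices: Hal, Mia, Jae, Kim, Ola, Pat.

6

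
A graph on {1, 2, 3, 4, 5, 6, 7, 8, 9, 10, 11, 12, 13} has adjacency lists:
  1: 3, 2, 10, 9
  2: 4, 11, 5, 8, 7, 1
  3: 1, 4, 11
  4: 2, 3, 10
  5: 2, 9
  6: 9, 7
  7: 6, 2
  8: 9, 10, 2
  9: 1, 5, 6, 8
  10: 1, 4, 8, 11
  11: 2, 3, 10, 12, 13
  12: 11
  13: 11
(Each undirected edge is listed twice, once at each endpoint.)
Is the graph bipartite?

The cycle 1-9-6-7-2-1 has length 5, which is odd, so the graph is not bipartite.

No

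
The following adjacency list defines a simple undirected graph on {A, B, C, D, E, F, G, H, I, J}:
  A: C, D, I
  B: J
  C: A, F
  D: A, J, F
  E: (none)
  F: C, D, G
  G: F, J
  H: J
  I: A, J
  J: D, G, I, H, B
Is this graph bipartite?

Partition the vertices as {B, C, D, E, G, H, I} vs {A, F, J}. Each listed edge has one endpoint in each part, so the graph is bipartite.

Yes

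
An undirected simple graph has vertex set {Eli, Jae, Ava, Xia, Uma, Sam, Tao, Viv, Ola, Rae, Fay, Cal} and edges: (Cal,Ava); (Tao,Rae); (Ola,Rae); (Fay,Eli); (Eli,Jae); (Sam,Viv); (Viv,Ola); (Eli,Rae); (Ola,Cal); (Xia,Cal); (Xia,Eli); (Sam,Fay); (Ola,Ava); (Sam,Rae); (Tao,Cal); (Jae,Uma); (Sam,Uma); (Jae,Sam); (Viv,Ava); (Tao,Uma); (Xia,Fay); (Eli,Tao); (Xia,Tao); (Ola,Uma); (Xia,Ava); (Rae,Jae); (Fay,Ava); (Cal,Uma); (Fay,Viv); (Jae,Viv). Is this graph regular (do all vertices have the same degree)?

Degrees: Eli:5, Jae:5, Ava:5, Xia:5, Uma:5, Sam:5, Tao:5, Viv:5, Ola:5, Rae:5, Fay:5, Cal:5
All degrees equal 5; the graph is regular.

Yes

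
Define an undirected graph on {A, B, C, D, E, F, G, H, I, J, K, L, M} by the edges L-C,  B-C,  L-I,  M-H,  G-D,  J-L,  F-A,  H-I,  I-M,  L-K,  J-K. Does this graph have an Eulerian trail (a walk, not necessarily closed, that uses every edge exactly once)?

Degrees: A:1, B:1, C:2, D:1, E:0, F:1, G:1, H:2, I:3, J:2, K:2, L:4, M:2
Odd-degree vertices: A, B, D, F, G, I (6 total).
An Eulerian trail requires 0 or 2 odd-degree vertices; here there are 6.

No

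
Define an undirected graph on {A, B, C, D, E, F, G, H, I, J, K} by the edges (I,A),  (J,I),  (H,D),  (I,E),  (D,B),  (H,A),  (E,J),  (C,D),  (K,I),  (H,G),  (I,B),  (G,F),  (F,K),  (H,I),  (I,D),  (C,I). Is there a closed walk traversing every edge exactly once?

Degrees: A:2, B:2, C:2, D:4, E:2, F:2, G:2, H:4, I:8, J:2, K:2
Every vertex has even degree and the edges form a single connected piece, so an Eulerian circuit exists.

Yes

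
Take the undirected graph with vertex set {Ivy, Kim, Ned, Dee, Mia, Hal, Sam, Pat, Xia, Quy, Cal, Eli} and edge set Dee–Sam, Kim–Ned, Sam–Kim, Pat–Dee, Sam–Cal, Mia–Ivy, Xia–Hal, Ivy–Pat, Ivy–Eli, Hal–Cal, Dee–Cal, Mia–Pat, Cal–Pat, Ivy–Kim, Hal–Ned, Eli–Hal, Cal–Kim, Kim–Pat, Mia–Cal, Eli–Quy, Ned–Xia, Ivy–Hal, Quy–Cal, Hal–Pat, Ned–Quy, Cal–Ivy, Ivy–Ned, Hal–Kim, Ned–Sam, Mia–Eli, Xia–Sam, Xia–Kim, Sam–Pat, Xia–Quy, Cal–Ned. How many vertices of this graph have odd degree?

Degrees: Ivy:7, Kim:7, Ned:7, Dee:3, Mia:4, Hal:7, Sam:6, Pat:7, Xia:5, Quy:4, Cal:9, Eli:4
Odd-degree vertices: Ivy, Kim, Ned, Dee, Hal, Pat, Xia, Cal.

8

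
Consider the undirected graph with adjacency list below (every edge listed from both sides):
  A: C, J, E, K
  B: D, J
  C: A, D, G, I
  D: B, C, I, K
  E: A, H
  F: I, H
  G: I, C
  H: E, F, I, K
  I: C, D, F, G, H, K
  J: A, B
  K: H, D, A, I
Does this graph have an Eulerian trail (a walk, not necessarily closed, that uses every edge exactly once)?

Degrees: A:4, B:2, C:4, D:4, E:2, F:2, G:2, H:4, I:6, J:2, K:4
Odd-degree vertices: none (0 total).
The non-isolated vertices are connected and exactly 0 have odd degree, so an Eulerian trail exists.

Yes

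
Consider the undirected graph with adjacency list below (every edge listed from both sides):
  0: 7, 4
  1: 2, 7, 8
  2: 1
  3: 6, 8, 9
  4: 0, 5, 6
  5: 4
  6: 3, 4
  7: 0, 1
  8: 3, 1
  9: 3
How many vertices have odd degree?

Degrees: 0:2, 1:3, 2:1, 3:3, 4:3, 5:1, 6:2, 7:2, 8:2, 9:1
Odd-degree vertices: 1, 2, 3, 4, 5, 9.

6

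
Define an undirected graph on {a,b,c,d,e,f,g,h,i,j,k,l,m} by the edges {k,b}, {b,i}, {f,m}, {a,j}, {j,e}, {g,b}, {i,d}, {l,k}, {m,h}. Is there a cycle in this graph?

The graph has 13 vertices, 9 edges, and 4 connected components.
Since 9 = 13 - 4, the graph is a forest and contains no cycle.

No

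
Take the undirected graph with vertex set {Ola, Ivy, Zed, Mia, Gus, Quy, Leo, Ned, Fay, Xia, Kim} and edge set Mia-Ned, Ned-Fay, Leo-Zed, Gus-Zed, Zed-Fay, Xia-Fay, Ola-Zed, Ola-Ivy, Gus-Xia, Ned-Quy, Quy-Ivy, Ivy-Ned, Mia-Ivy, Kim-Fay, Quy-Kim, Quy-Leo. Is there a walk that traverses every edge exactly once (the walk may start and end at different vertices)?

Yes

Degrees: Ola:2, Ivy:4, Zed:4, Mia:2, Gus:2, Quy:4, Leo:2, Ned:4, Fay:4, Xia:2, Kim:2
Odd-degree vertices: none (0 total).
The non-isolated vertices are connected and exactly 0 have odd degree, so an Eulerian trail exists.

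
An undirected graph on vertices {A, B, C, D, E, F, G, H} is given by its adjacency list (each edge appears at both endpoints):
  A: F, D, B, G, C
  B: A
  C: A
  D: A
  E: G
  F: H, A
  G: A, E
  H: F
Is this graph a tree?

|V| = 8, |E| = 7.
Connected and |E| = |V| - 1, which characterizes a tree.

Yes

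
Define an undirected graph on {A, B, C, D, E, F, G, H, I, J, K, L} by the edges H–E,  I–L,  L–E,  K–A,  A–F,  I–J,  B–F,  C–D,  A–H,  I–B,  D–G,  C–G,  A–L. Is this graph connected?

Component: {C, D, G}
Component: {A, B, E, F, H, I, J, K, L}
No edge joins these 2 groups, so the graph is disconnected.

No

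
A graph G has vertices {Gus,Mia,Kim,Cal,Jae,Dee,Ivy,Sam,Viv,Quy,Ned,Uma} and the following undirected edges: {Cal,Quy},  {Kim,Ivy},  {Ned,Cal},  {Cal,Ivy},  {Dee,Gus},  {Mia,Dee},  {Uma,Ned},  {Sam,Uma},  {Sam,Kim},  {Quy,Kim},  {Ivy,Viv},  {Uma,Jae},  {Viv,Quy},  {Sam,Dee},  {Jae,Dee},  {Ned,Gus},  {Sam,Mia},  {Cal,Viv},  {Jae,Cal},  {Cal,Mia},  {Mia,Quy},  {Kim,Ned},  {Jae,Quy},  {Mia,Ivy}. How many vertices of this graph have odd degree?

4

Degrees: Gus:2, Mia:5, Kim:4, Cal:6, Jae:4, Dee:4, Ivy:4, Sam:4, Viv:3, Quy:5, Ned:4, Uma:3
Odd-degree vertices: Mia, Viv, Quy, Uma.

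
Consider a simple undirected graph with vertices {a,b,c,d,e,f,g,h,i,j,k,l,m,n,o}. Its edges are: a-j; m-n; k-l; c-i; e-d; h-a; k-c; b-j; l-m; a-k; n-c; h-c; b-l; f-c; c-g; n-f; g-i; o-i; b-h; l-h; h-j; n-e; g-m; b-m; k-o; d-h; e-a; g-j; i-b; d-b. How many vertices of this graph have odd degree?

Degrees: a:4, b:6, c:6, d:3, e:3, f:2, g:4, h:6, i:4, j:4, k:4, l:4, m:4, n:4, o:2
Odd-degree vertices: d, e.

2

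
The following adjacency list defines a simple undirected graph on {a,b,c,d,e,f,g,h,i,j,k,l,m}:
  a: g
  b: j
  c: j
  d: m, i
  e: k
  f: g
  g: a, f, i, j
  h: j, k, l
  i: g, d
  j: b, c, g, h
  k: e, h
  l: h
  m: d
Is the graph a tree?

The graph has 13 vertices and 12 edges.
Connected and |E| = |V| - 1, which characterizes a tree.

Yes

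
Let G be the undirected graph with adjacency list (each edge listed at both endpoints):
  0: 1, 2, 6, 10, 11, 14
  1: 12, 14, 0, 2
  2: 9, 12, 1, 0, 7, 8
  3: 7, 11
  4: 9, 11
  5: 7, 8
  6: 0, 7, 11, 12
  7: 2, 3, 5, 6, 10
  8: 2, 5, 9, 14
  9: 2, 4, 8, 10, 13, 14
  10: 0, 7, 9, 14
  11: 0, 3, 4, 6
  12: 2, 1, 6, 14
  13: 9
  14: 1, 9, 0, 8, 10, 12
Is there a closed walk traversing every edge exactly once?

Degrees: 0:6, 1:4, 2:6, 3:2, 4:2, 5:2, 6:4, 7:5, 8:4, 9:6, 10:4, 11:4, 12:4, 13:1, 14:6
7, 13 have odd degree; an Eulerian circuit needs every degree to be even, so none exists.

No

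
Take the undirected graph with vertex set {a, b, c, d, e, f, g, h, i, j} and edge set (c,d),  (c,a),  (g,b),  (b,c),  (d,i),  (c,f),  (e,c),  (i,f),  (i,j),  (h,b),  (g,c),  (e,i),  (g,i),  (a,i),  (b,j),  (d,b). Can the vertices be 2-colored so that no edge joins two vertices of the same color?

No

b-c-g-b is an odd cycle (length 3), and a bipartite graph can contain only even cycles.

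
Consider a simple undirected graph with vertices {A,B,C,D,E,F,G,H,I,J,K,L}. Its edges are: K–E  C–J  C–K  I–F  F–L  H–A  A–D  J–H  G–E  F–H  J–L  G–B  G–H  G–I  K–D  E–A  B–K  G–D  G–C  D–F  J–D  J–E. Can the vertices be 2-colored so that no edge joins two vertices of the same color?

Yes

Color {B, C, D, E, H, I, L} black and {A, F, G, J, K} white. No edge joins two same-colored vertices, so the graph is bipartite.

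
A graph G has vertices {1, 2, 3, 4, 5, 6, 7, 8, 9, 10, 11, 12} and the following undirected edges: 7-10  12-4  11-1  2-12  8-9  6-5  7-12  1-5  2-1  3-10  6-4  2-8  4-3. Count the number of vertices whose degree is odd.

Degrees: 1:3, 2:3, 3:2, 4:3, 5:2, 6:2, 7:2, 8:2, 9:1, 10:2, 11:1, 12:3
Odd-degree vertices: 1, 2, 4, 9, 11, 12.

6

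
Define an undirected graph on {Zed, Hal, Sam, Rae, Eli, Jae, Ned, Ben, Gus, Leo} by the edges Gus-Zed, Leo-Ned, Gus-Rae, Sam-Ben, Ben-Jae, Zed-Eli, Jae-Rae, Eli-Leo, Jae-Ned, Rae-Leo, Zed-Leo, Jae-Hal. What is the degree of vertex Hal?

1

Neighbors of Hal: Jae.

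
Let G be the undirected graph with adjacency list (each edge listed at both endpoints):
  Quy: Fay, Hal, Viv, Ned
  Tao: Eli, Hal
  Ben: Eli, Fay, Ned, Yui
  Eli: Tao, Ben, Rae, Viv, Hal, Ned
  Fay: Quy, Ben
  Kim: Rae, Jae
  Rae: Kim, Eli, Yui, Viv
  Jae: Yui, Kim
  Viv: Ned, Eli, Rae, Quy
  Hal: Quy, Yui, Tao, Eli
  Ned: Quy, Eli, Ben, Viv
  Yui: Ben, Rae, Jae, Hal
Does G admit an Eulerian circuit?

Degrees: Quy:4, Tao:2, Ben:4, Eli:6, Fay:2, Kim:2, Rae:4, Jae:2, Viv:4, Hal:4, Ned:4, Yui:4
All degrees are even and the non-isolated vertices are connected — an Eulerian circuit exists.

Yes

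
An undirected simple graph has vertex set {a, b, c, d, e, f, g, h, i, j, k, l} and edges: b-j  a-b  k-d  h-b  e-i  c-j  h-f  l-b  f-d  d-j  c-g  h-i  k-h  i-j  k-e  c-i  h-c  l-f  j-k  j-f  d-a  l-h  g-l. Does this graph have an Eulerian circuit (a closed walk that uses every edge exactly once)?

Degrees: a:2, b:4, c:4, d:4, e:2, f:4, g:2, h:6, i:4, j:6, k:4, l:4
Every vertex has even degree and the edges form a single connected piece, so an Eulerian circuit exists.

Yes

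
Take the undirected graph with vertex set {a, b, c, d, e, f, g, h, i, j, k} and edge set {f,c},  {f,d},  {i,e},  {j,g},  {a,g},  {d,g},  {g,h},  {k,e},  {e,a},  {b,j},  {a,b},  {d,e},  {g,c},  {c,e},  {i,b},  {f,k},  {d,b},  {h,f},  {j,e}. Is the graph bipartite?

Partition the vertices as {b, e, f, g} vs {a, c, d, h, i, j, k}. Each listed edge has one endpoint in each part, so the graph is bipartite.

Yes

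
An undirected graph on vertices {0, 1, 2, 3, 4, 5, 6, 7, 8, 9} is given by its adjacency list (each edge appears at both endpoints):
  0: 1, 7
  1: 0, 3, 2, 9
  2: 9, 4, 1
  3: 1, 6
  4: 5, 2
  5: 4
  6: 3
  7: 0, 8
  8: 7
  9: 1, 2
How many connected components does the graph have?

Component: {0, 1, 2, 3, 4, 5, 6, 7, 8, 9}

1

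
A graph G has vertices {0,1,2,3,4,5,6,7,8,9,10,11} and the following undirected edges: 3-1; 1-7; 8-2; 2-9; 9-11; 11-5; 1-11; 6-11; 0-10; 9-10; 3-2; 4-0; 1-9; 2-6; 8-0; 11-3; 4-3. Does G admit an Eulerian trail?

No

Degrees: 0:3, 1:4, 2:4, 3:4, 4:2, 5:1, 6:2, 7:1, 8:2, 9:4, 10:2, 11:5
Odd-degree vertices: 0, 5, 7, 11 (4 total).
An Eulerian trail requires 0 or 2 odd-degree vertices; here there are 4.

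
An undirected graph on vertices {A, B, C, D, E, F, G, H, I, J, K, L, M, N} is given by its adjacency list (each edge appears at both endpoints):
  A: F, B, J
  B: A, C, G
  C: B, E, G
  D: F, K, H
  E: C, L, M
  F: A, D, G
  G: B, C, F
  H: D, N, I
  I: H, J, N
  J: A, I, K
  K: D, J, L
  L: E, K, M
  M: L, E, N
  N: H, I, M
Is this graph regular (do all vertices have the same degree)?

Yes

Degrees: A:3, B:3, C:3, D:3, E:3, F:3, G:3, H:3, I:3, J:3, K:3, L:3, M:3, N:3
Every vertex has degree 3, so the graph is 3-regular.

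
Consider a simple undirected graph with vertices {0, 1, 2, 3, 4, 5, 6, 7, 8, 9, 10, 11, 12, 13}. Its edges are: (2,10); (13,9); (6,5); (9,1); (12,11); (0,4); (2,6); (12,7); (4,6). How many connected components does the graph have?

Component: {3}
Component: {8}
Component: {1, 9, 13}
Component: {7, 11, 12}
Component: {0, 2, 4, 5, 6, 10}

5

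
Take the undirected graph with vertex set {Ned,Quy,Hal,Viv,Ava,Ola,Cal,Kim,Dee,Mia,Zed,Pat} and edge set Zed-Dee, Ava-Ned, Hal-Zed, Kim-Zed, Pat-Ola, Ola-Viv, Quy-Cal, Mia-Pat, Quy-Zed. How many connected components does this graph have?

Component: {Ned, Ava}
Component: {Viv, Ola, Mia, Pat}
Component: {Quy, Hal, Cal, Kim, Dee, Zed}

3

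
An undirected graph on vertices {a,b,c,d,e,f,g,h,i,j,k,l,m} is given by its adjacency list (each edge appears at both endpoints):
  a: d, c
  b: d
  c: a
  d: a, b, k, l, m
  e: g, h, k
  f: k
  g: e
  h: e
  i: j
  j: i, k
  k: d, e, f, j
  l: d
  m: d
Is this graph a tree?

Yes

|V| = 13, |E| = 12.
It is connected with exactly 12 edges, hence acyclic — it is a tree.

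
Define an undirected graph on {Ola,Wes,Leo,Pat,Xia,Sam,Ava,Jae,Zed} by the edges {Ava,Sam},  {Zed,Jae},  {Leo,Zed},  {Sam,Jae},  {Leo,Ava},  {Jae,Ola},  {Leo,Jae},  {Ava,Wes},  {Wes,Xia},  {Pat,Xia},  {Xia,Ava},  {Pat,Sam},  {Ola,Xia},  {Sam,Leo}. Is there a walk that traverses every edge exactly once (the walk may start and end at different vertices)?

Degrees: Ola:2, Wes:2, Leo:4, Pat:2, Xia:4, Sam:4, Ava:4, Jae:4, Zed:2
Odd-degree vertices: none (0 total).
With 0 odd-degree vertices and all edges in one connected piece, an Eulerian trail exists.

Yes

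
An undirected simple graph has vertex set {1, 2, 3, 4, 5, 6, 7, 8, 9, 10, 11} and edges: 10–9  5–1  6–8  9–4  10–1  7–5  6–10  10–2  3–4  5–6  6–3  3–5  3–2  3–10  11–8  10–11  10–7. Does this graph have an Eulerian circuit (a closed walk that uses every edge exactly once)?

Degrees: 1:2, 2:2, 3:5, 4:2, 5:4, 6:4, 7:2, 8:2, 9:2, 10:7, 11:2
Vertices with odd degree: 3, 10. An Eulerian circuit requires all degrees even.

No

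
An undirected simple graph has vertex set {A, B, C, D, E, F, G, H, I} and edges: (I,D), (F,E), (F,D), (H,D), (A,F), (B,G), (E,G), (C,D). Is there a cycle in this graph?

The graph has 9 vertices, 8 edges, and 1 connected component.
Since 8 = 9 - 1, the graph is a forest and contains no cycle.

No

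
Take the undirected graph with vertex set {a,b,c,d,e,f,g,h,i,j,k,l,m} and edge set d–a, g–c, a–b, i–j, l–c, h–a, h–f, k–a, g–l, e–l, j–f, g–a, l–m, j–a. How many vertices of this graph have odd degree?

8

Degrees: a:6, b:1, c:2, d:1, e:1, f:2, g:3, h:2, i:1, j:3, k:1, l:4, m:1
Odd-degree vertices: b, d, e, g, i, j, k, m.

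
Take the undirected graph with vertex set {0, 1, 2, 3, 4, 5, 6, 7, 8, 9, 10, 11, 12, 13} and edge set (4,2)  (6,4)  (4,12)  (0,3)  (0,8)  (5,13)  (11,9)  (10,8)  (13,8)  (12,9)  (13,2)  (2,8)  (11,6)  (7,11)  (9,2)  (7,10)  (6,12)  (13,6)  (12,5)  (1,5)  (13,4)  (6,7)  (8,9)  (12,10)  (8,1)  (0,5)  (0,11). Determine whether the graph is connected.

A breadth-first search from 0 visits 0, 5, 11, 8, 3, 1, 12, 13, 9, 6, 7, 2, 10, 4 — all 14 vertices — so the graph is connected.

Yes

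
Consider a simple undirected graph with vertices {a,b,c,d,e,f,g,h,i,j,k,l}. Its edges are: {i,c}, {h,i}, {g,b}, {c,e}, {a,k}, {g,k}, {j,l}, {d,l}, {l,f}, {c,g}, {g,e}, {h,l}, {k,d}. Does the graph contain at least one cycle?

The graph has 12 vertices, 13 edges, and 1 connected component.
Since 13 > 12 - 1, a cycle must exist; for instance k-d-l-h-i-c-e-g-k.

Yes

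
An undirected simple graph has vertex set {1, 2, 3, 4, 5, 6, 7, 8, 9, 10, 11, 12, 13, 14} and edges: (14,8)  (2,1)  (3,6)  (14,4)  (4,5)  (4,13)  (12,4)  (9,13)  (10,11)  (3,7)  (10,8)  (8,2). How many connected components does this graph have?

Component: {3, 6, 7}
Component: {1, 2, 4, 5, 8, 9, 10, 11, 12, 13, 14}

2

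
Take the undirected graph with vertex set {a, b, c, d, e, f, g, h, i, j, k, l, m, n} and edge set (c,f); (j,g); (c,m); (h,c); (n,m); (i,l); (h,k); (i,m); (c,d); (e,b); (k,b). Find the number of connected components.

3

Component: {a}
Component: {g, j}
Component: {b, c, d, e, f, h, i, k, l, m, n}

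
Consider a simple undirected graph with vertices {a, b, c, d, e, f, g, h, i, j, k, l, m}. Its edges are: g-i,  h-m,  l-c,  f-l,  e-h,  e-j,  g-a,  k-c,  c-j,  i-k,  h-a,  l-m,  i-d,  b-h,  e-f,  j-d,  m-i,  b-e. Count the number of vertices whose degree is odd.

Degrees: a:2, b:2, c:3, d:2, e:4, f:2, g:2, h:4, i:4, j:3, k:2, l:3, m:3
Odd-degree vertices: c, j, l, m.

4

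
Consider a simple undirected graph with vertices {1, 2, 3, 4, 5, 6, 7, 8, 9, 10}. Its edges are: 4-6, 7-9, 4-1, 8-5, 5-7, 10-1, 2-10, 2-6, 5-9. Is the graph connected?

Component: {3}
Component: {5, 7, 8, 9}
Component: {1, 2, 4, 6, 10}
No edge joins these 3 groups, so the graph is disconnected.

No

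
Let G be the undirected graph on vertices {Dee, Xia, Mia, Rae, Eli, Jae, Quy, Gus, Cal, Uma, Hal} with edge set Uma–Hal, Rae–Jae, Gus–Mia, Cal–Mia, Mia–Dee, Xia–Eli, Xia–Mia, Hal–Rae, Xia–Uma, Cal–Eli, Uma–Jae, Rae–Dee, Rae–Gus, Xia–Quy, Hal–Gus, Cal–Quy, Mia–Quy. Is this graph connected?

Starting from Dee and exploring outward reaches every vertex (Dee, Rae, Mia, Hal, Jae, Gus, Xia, Cal, Quy, Uma, Eli); the graph is connected.

Yes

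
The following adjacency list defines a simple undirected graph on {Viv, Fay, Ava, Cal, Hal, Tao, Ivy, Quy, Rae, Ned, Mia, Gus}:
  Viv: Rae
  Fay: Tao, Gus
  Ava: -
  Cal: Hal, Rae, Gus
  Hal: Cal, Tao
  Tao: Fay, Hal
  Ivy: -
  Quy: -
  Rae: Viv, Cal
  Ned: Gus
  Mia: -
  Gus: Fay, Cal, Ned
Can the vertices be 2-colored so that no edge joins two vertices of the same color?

No

Fay-Tao-Hal-Cal-Gus-Fay is an odd cycle (length 5), and a bipartite graph can contain only even cycles.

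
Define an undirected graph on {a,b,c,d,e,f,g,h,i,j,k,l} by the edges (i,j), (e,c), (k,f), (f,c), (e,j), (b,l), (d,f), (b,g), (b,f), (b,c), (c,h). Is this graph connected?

Component: {a}
Component: {b, c, d, e, f, g, h, i, j, k, l}
There are 2 separate components, so the graph is not connected.

No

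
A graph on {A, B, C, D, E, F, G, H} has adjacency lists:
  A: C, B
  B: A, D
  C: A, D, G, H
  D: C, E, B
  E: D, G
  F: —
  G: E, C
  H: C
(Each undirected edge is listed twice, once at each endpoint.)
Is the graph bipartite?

Color {B, C, E, F} black and {A, D, G, H} white. No edge joins two same-colored vertices, so the graph is bipartite.

Yes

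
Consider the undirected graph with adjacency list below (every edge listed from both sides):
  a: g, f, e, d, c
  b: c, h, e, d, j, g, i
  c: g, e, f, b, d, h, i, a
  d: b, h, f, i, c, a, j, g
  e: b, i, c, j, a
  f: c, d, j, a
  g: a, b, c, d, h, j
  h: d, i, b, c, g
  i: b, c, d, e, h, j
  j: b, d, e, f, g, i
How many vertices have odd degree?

4

Degrees: a:5, b:7, c:8, d:8, e:5, f:4, g:6, h:5, i:6, j:6
Odd-degree vertices: a, b, e, h.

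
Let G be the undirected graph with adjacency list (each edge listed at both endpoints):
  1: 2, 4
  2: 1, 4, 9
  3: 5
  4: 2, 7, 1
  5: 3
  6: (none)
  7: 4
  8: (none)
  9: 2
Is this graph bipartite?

4-1-2-4 is an odd cycle (length 3), and a bipartite graph can contain only even cycles.

No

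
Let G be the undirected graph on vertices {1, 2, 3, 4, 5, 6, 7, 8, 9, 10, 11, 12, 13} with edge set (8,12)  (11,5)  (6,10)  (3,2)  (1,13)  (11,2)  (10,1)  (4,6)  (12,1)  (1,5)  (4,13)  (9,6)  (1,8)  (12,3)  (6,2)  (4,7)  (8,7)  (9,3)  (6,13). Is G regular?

No

Degrees: 1:5, 2:3, 3:3, 4:3, 5:2, 6:5, 7:2, 8:3, 9:2, 10:2, 11:2, 12:3, 13:3
Vertex 5 has degree 2 while 1 has degree 5, so the graph is not regular.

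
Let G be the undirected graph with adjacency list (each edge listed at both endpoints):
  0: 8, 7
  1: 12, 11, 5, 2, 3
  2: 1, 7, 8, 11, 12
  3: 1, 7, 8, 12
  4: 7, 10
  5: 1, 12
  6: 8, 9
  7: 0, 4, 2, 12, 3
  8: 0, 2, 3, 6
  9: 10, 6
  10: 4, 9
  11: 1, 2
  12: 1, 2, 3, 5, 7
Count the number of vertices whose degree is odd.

4

Degrees: 0:2, 1:5, 2:5, 3:4, 4:2, 5:2, 6:2, 7:5, 8:4, 9:2, 10:2, 11:2, 12:5
Odd-degree vertices: 1, 2, 7, 12.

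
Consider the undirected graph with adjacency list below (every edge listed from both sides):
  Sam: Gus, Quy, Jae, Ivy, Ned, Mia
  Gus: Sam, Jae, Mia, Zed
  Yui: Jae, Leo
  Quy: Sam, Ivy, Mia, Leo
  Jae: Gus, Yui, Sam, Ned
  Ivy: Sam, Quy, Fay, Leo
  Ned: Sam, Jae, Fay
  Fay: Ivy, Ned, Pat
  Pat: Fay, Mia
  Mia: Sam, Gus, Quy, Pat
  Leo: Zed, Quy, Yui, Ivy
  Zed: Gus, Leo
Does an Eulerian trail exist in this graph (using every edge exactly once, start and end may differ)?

Yes

Degrees: Sam:6, Gus:4, Yui:2, Quy:4, Jae:4, Ivy:4, Ned:3, Fay:3, Pat:2, Mia:4, Leo:4, Zed:2
Odd-degree vertices: Ned, Fay (2 total).
The non-isolated vertices are connected and exactly 2 have odd degree, so an Eulerian trail exists (from Ned to Fay).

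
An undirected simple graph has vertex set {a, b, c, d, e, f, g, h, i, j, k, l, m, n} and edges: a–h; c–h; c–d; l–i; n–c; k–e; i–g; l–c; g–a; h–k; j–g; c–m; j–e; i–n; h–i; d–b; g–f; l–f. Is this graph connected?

Starting from a and exploring outward reaches every vertex (a, g, h, i, j, f, k, c, l, n, e, d, m, b); the graph is connected.

Yes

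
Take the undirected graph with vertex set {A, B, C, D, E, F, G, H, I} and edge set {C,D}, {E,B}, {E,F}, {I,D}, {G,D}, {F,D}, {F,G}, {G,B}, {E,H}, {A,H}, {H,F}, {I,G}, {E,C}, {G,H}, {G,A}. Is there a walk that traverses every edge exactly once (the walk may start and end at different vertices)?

Yes

Degrees: A:2, B:2, C:2, D:4, E:4, F:4, G:6, H:4, I:2
Odd-degree vertices: none (0 total).
The non-isolated vertices are connected and exactly 0 have odd degree, so an Eulerian trail exists.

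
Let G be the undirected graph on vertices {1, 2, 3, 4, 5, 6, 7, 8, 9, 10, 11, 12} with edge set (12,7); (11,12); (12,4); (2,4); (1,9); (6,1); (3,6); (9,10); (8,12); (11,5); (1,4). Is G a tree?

Yes

The graph has 12 vertices and 11 edges.
Connected and |E| = |V| - 1, which characterizes a tree.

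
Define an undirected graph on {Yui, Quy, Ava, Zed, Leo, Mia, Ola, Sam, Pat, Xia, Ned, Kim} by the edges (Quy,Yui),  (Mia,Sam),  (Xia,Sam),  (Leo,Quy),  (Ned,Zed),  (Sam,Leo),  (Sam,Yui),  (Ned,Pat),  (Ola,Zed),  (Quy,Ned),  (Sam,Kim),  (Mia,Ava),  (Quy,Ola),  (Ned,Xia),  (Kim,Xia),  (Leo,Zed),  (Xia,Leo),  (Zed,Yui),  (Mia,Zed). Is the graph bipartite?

Sam-Xia-Kim-Sam is an odd cycle (length 3), and a bipartite graph can contain only even cycles.

No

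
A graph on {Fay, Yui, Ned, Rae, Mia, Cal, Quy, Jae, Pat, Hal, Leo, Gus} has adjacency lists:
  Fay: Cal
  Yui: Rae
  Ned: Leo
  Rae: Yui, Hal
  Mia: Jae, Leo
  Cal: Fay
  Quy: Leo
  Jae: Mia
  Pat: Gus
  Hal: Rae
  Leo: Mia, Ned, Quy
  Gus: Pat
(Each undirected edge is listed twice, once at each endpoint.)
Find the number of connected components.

4

Component: {Fay, Cal}
Component: {Pat, Gus}
Component: {Yui, Rae, Hal}
Component: {Ned, Mia, Quy, Jae, Leo}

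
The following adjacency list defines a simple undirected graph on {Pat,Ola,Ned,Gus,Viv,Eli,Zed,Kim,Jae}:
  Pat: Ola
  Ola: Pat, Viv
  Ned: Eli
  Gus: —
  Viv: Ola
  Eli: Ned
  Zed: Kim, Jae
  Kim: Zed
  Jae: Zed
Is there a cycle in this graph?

No

|V| = 9, |E| = 5, number of components = 4.
Since 5 = 9 - 4, the graph is a forest and contains no cycle.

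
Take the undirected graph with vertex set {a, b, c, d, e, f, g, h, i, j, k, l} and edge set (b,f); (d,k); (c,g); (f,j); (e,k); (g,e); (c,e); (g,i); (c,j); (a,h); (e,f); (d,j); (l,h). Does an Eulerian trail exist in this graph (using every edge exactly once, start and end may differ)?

Degrees: a:1, b:1, c:3, d:2, e:4, f:3, g:3, h:2, i:1, j:3, k:2, l:1
Odd-degree vertices: a, b, c, f, g, i, j, l (8 total).
An Eulerian trail requires 0 or 2 odd-degree vertices; here there are 8.

No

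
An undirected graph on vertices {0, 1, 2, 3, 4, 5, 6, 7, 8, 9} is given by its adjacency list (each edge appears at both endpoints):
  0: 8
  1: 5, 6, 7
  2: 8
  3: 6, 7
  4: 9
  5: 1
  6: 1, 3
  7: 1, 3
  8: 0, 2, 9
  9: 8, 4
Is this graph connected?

No

Component: {0, 2, 4, 8, 9}
Component: {1, 3, 5, 6, 7}
No edge joins these 2 groups, so the graph is disconnected.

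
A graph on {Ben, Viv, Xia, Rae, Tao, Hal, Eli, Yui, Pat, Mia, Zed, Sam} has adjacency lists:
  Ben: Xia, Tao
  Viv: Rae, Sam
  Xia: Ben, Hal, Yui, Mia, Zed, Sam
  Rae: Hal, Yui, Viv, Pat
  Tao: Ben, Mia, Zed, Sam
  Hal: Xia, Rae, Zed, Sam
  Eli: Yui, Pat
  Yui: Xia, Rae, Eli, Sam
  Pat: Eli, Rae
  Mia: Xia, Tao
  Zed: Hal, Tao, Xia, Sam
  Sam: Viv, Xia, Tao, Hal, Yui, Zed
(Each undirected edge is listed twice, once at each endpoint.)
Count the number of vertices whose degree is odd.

Degrees: Ben:2, Viv:2, Xia:6, Rae:4, Tao:4, Hal:4, Eli:2, Yui:4, Pat:2, Mia:2, Zed:4, Sam:6
Odd-degree vertices: none.

0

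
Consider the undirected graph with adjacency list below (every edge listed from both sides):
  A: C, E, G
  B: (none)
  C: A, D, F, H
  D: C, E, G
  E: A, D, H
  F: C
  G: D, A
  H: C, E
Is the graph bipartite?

Yes

Color {B, C, E, G} black and {A, D, F, H} white. No edge joins two same-colored vertices, so the graph is bipartite.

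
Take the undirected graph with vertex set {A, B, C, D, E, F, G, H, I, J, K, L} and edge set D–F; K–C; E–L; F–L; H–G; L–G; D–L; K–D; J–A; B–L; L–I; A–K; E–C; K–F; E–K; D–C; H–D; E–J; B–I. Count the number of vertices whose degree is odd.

Degrees: A:2, B:2, C:3, D:5, E:4, F:3, G:2, H:2, I:2, J:2, K:5, L:6
Odd-degree vertices: C, D, F, K.

4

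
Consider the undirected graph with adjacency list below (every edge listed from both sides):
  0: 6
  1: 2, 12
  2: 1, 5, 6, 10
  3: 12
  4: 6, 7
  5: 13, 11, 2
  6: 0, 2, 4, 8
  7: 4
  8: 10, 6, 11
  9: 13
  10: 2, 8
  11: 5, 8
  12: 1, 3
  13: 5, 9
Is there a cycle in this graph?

Yes

The graph has 14 vertices, 15 edges, and 1 connected component.
Since 15 > 14 - 1, a cycle must exist; for instance 6-2-5-11-8-6.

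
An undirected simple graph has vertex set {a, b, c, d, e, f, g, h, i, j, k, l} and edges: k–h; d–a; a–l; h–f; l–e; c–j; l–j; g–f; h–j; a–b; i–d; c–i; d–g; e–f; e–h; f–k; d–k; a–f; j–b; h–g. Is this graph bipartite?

No

The cycle f-h-e-f has length 3, which is odd, so the graph is not bipartite.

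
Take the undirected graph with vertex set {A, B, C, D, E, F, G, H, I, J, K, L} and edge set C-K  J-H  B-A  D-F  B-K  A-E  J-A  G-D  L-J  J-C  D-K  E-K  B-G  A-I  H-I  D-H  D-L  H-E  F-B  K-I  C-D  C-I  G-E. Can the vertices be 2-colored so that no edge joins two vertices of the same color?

The cycle C-K-D-C has length 3, which is odd, so the graph is not bipartite.

No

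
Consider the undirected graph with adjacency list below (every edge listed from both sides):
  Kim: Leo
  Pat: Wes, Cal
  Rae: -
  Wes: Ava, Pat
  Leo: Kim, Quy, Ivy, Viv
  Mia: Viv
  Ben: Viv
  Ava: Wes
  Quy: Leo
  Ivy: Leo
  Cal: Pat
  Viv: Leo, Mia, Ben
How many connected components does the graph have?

3

Component: {Rae}
Component: {Pat, Wes, Ava, Cal}
Component: {Kim, Leo, Mia, Ben, Quy, Ivy, Viv}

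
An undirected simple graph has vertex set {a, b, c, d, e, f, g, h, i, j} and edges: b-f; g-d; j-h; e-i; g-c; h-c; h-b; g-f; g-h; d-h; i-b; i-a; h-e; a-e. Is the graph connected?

A breadth-first search from a visits a, e, i, h, b, g, c, j, d, f — all 10 vertices — so the graph is connected.

Yes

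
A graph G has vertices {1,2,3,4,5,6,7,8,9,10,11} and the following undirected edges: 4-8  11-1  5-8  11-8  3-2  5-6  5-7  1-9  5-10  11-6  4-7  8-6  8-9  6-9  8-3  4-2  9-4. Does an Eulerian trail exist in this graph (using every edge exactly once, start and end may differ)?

Yes

Degrees: 1:2, 2:2, 3:2, 4:4, 5:4, 6:4, 7:2, 8:6, 9:4, 10:1, 11:3
Odd-degree vertices: 10, 11 (2 total).
With 2 odd-degree vertices and all edges in one connected piece, an Eulerian trail exists (from 10 to 11).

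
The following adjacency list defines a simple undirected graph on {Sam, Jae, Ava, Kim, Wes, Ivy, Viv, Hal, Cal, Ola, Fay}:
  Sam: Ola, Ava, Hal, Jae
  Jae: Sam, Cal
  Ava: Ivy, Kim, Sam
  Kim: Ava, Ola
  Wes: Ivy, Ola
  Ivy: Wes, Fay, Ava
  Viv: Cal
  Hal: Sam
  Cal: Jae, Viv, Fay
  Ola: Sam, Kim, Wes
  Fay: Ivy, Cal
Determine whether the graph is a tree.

The graph has 11 vertices and 13 edges.
A tree on 11 vertices has exactly 10 edges; this graph has 13, so it contains a cycle and is not a tree.

No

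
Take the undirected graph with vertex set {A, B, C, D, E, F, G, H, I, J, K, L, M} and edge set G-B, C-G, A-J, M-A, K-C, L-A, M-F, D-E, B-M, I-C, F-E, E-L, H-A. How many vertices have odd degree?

Degrees: A:4, B:2, C:3, D:1, E:3, F:2, G:2, H:1, I:1, J:1, K:1, L:2, M:3
Odd-degree vertices: C, D, E, H, I, J, K, M.

8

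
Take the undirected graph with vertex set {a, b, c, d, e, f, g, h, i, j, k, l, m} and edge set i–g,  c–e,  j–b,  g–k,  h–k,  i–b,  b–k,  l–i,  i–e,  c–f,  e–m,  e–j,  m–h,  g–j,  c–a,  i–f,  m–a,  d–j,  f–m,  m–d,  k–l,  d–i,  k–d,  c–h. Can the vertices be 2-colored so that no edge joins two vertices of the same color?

Yes

A valid 2-coloring puts {c, i, j, k, m} on one side and {a, b, d, e, f, g, h, l} on the other; every edge crosses between the two sides.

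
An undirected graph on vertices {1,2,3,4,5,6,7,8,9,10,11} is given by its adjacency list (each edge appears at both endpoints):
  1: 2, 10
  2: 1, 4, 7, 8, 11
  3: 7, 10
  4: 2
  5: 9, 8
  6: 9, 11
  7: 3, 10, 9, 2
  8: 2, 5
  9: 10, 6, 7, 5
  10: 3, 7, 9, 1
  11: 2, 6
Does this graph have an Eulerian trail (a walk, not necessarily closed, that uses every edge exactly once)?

Yes

Degrees: 1:2, 2:5, 3:2, 4:1, 5:2, 6:2, 7:4, 8:2, 9:4, 10:4, 11:2
Odd-degree vertices: 2, 4 (2 total).
The non-isolated vertices are connected and exactly 2 have odd degree, so an Eulerian trail exists (from 2 to 4).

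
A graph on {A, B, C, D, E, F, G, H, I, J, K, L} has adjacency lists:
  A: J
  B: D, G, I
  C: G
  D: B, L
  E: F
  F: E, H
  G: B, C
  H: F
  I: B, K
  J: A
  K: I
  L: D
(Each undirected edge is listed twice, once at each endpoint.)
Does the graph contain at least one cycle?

The graph has 12 vertices, 9 edges, and 3 connected components.
Since 9 = 12 - 3, the graph is a forest and contains no cycle.

No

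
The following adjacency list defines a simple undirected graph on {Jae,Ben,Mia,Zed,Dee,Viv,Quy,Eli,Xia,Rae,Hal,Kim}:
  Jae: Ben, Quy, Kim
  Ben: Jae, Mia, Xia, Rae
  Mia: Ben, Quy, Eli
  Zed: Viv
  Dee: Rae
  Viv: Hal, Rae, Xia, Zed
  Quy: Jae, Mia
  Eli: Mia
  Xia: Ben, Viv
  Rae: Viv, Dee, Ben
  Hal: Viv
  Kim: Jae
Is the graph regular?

No

Degrees: Jae:3, Ben:4, Mia:3, Zed:1, Dee:1, Viv:4, Quy:2, Eli:1, Xia:2, Rae:3, Hal:1, Kim:1
Degrees are not all equal (e.g. deg(Zed)=1 but deg(Ben)=4); not regular.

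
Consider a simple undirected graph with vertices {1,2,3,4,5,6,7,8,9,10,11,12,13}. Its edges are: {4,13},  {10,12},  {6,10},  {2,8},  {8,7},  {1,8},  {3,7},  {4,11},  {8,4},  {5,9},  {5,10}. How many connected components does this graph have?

Component: {5, 6, 9, 10, 12}
Component: {1, 2, 3, 4, 7, 8, 11, 13}

2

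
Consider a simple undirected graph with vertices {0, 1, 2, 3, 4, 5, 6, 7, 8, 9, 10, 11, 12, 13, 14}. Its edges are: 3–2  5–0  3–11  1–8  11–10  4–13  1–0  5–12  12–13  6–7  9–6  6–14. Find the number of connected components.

3

Component: {2, 3, 10, 11}
Component: {6, 7, 9, 14}
Component: {0, 1, 4, 5, 8, 12, 13}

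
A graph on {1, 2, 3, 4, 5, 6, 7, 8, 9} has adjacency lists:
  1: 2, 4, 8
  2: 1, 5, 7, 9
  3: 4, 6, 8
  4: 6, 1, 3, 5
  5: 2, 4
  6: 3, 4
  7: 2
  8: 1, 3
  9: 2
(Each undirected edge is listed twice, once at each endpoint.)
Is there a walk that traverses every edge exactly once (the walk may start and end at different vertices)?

Degrees: 1:3, 2:4, 3:3, 4:4, 5:2, 6:2, 7:1, 8:2, 9:1
Odd-degree vertices: 1, 3, 7, 9 (4 total).
An Eulerian trail requires 0 or 2 odd-degree vertices; here there are 4.

No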